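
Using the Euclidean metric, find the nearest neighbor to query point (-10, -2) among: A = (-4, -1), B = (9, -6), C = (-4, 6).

Distances: d(A) ≈ 6.0828, d(B) ≈ 19.4165, d(C) = 10. Nearest: A = (-4, -1) with distance 6.0828.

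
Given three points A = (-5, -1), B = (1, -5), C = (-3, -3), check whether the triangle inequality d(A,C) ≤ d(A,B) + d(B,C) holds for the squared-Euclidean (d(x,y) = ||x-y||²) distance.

d(A,B) = 6² + 4² = 52, d(B,C) = 4² + 2² = 20, d(A,C) = 2² + 2² = 8.
d(A,C) = 8 ≤ 52 + 20 = 72. Triangle inequality is satisfied.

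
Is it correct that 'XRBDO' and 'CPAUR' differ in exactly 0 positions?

Differing positions: 1, 2, 3, 4, 5. Hamming distance = 5, so the claim that d_H = 0 is false.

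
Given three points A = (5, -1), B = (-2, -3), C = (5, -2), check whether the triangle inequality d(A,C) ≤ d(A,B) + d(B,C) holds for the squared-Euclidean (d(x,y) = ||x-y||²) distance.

d(A,B) = 7² + 2² = 53, d(B,C) = 7² + 1² = 50, d(A,C) = 0² + 1² = 1.
d(A,C) = 1 ≤ 53 + 50 = 103. Triangle inequality is satisfied.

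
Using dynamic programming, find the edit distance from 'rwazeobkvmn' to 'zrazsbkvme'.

Let D[i][j] be the edit distance between the first i characters of 'rwazeobkvmn' and the first j characters of 'zrazsbkvme', with D[i][0] = i, D[0][j] = j, and D[i][j] = D[i-1][j-1] if the characters match, else 1 + min(D[i-1][j], D[i][j-1], D[i-1][j-1]). Filling the table (rows: prefixes of 'rwazeobkvmn', columns: prefixes of 'zrazsbkvme'):
     ε  z  r  a  z  s  b  k  v  m  e
  ε  0  1  2  3  4  5  6  7  8  9 10
  r  1  1  1  2  3  4  5  6  7  8  9
  w  2  2  2  2  3  4  5  6  7  8  9
  a  3  3  3  2  3  4  5  6  7  8  9
  z  4  3  4  3  2  3  4  5  6  7  8
  e  5  4  4  4  3  3  4  5  6  7  7
  o  6  5  5  5  4  4  4  5  6  7  8
  b  7  6  6  6  5  5  4  5  6  7  8
  k  8  7  7  7  6  6  5  4  5  6  7
  v  9  8  8  8  7  7  6  5  4  5  6
  m 10  9  9  9  8  8  7  6  5  4  5
  n 11 10 10 10  9  9  8  7  6  5  5
The bottom-right entry gives D[11][10] = 5, so no sequence of fewer than 5 edits works. Backtracking through the table gives one optimal edit sequence (5 edits):
  rwazeobkvmn → zwazeobkvmn (sub r→z @1)
  zwazeobkvmn → zrazeobkvmn (sub w→r @2)
  zrazeobkvmn → zrazobkvmn (del e @5)
  zrazobkvmn → zrazsbkvmn (sub o→s @5)
  zrazsbkvmn → zrazsbkvme (sub n→e @10)
Edit distance = 5.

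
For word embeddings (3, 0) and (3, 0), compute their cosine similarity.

With u = (3, 0), v = (3, 0):
u·v = 3·3 + 0·0 = 9 + 0 = 9.
|u| = √(3² + 0²) = √9, |v| = √(3² + 0²) = √9, so |u||v| = √(9·9) = √81 = 9.
cos θ = (u·v)/(|u||v|) = 9/9 = 1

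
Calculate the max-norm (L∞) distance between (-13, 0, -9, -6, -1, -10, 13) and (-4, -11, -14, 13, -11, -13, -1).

max(|x_i - y_i|) = max(|-13 - (-4)|, |0 - (-11)|, |-9 - (-14)|, |-6 - 13|, |-1 - (-11)|, |-10 - (-13)|, |13 - (-1)|) = max(9, 11, 5, 19, 10, 3, 14) = 19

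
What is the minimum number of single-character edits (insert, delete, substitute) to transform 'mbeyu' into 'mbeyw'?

Let D[i][j] be the edit distance between the first i characters of 'mbeyu' and the first j characters of 'mbeyw', with D[i][0] = i, D[0][j] = j, and D[i][j] = D[i-1][j-1] if the characters match, else 1 + min(D[i-1][j], D[i][j-1], D[i-1][j-1]). Filling the table (rows: prefixes of 'mbeyu', columns: prefixes of 'mbeyw'):
     ε  m  b  e  y  w
  ε  0  1  2  3  4  5
  m  1  0  1  2  3  4
  b  2  1  0  1  2  3
  e  3  2  1  0  1  2
  y  4  3  2  1  0  1
  u  5  4  3  2  1  1
The bottom-right entry gives D[5][5] = 1, so no sequence of fewer than 1 edit works. Backtracking through the table gives one optimal edit sequence (1 edit):
  mbeyu → mbeyw (sub u→w @5)
Edit distance = 1.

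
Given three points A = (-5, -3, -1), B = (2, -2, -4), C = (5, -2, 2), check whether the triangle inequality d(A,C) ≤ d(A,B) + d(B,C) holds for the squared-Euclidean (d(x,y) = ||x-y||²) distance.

d(A,B) = 7² + 1² + 3² = 59, d(B,C) = 3² + 0² + 6² = 45, d(A,C) = 10² + 1² + 3² = 110.
d(A,C) = 110 > 59 + 45 = 104. Triangle inequality is VIOLATED. (Squared-Euclidean is not a metric — this is a counterexample.)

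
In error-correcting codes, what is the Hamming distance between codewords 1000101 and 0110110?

Differing positions: 1, 2, 3, 6, 7. Hamming distance = 5.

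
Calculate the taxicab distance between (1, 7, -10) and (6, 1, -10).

Σ|x_i - y_i| = |1 - 6| + |7 - 1| + |-10 - (-10)| = 5 + 6 + 0 = 11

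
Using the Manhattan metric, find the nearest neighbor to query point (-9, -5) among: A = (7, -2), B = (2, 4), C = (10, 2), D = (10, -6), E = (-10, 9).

Distances: d(A) = 19, d(B) = 20, d(C) = 26, d(D) = 20, d(E) = 15. Nearest: E = (-10, 9) with distance 15.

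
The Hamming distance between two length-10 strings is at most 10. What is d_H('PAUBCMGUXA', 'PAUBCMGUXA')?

Differing positions: none. Hamming distance = 0. The maximum possible Hamming distance for length-10 strings is 10, so d_H/10 = 0/10 = 0.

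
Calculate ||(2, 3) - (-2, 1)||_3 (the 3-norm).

(Σ|x_i - y_i|^3)^(1/3) = (|2 - (-2)|^3 + |3 - 1|^3)^(1/3)
= (4^3 + 2^3)^(1/3) = (64 + 8)^(1/3) = (72)^(1/3) ≈ 4.1602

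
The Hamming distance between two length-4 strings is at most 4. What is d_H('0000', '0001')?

Differing positions: 4. Hamming distance = 1. The maximum possible Hamming distance for length-4 strings is 4, so d_H/4 = 1/4 = 0.25.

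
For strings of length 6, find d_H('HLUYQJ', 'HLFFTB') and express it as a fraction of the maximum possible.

Differing positions: 3, 4, 5, 6. Hamming distance = 4. The maximum possible Hamming distance for length-6 strings is 6, so d_H/6 = 4/6 ≈ 0.6667.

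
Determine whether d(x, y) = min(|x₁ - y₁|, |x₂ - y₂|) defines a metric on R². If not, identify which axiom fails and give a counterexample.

No. d fails identity of indiscernibles: take x = (2, 0) and y = (2, 8). Then d(x,y) = min(|2 - 2|, |0 - 8|) = min(0, 8) = 0, yet x ≠ y.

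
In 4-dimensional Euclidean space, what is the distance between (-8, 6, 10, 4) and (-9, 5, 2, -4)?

√(Σ(x_i - y_i)²) = √((-8 - (-9))² + (6 - 5)² + (10 - 2)² + (4 - (-4))²)
= √(1² + 1² + 8² + 8²) = √(1 + 1 + 64 + 64) = √130 ≈ 11.4018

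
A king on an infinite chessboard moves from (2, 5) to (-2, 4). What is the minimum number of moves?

max(|x_i - y_i|) = max(|2 - (-2)|, |5 - 4|) = max(4, 1) = 4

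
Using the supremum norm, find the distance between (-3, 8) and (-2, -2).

max(|x_i - y_i|) = max(|-3 - (-2)|, |8 - (-2)|) = max(1, 10) = 10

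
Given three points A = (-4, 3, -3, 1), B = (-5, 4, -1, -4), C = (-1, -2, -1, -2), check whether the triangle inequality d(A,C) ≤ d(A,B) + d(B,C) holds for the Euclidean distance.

d(A,B) = √(1² + 1² + 2² + 5²) = √31 ≈ 5.5678, d(B,C) = √(4² + 6² + 0² + 2²) = √56 ≈ 7.4833, d(A,C) = √(3² + 5² + 2² + 3²) = √47 ≈ 6.8557.
d(A,C) ≈ 6.8557 ≤ 5.5678 + 7.4833 = 13.0511. Triangle inequality is satisfied.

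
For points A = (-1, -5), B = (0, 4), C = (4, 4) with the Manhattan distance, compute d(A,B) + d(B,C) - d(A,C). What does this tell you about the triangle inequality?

d(A,B) = 1 + 9 = 10, d(B,C) = 4 + 0 = 4, d(A,C) = 5 + 9 = 14.
d(A,B) + d(B,C) - d(A,C) = 10 + 4 - 14 = 14 - 14 = 0. This is ≥ 0, so the triangle inequality holds for these points.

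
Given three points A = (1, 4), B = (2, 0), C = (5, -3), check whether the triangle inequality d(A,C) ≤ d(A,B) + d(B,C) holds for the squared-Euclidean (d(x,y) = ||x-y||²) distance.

d(A,B) = 1² + 4² = 17, d(B,C) = 3² + 3² = 18, d(A,C) = 4² + 7² = 65.
d(A,C) = 65 > 17 + 18 = 35. Triangle inequality is VIOLATED. (Squared-Euclidean is not a metric — this is a counterexample.)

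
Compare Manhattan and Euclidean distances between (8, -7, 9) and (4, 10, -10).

L1 = |8 - 4| + |-7 - 10| + |9 - (-10)| = 4 + 17 + 19 = 40
L2 = √(4² + 17² + 19²) = √666 ≈ 25.807
L1 ≥ L2 always (equality iff movement is along one axis); L1 > L2 here.
Ratio L1/L2 = 40/√666 ≈ 1.55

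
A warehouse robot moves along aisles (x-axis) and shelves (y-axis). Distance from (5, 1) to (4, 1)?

Σ|x_i - y_i| = |5 - 4| + |1 - 1| = 1 + 0 = 1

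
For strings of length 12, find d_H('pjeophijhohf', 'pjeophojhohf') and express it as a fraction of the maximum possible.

Differing positions: 7. Hamming distance = 1. The maximum possible Hamming distance for length-12 strings is 12, so d_H/12 = 1/12 ≈ 0.0833.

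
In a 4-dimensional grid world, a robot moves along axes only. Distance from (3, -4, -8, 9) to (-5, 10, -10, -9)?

Σ|x_i - y_i| = |3 - (-5)| + |-4 - 10| + |-8 - (-10)| + |9 - (-9)| = 8 + 14 + 2 + 18 = 42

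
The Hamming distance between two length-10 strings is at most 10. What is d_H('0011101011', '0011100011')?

Differing positions: 7. Hamming distance = 1. The maximum possible Hamming distance for length-10 strings is 10, so d_H/10 = 1/10 = 0.1.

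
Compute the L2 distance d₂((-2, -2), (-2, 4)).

√(Σ(x_i - y_i)²) = √((-2 - (-2))² + (-2 - 4)²)
= √(0² + (-6)²) = √(0 + 36) = √36 = 6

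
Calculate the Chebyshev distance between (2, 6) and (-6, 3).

max(|x_i - y_i|) = max(|2 - (-6)|, |6 - 3|) = max(8, 3) = 8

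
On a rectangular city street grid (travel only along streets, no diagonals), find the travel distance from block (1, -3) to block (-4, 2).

Σ|x_i - y_i| = |1 - (-4)| + |-3 - 2| = 5 + 5 = 10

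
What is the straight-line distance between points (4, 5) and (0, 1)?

√(Σ(x_i - y_i)²) = √((4 - 0)² + (5 - 1)²)
= √(4² + 4²) = √(16 + 16) = √32 ≈ 5.6569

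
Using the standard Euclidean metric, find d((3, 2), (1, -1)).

√(Σ(x_i - y_i)²) = √((3 - 1)² + (2 - (-1))²)
= √(2² + 3²) = √(4 + 9) = √13 ≈ 3.6056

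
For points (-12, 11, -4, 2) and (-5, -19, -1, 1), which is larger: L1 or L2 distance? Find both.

L1 = |-12 - (-5)| + |11 - (-19)| + |-4 - (-1)| + |2 - 1| = 7 + 30 + 3 + 1 = 41
L2 = √(7² + 30² + 3² + 1²) = √959 ≈ 30.9677
L1 ≥ L2 always (equality iff movement is along one axis); L1 > L2 here.
Ratio L1/L2 = 41/√959 ≈ 1.324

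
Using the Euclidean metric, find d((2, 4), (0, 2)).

√(Σ(x_i - y_i)²) = √((2 - 0)² + (4 - 2)²)
= √(2² + 2²) = √(4 + 4) = √8 ≈ 2.8284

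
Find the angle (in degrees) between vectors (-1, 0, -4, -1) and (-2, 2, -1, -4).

With u = (-1, 0, -4, -1), v = (-2, 2, -1, -4):
u·v = (-1)·(-2) + 0·2 + (-4)·(-1) + (-1)·(-4) = 2 + 0 + 4 + 4 = 10.
|u| = √((-1)² + 0² + (-4)² + (-1)²) = √18, |v| = √((-2)² + 2² + (-1)² + (-4)²) = √25, so |u||v| = √(18·25) = √450.
cos θ = (u·v)/(|u||v|) = 10/√450 ≈ 0.471405
θ = arccos(0.471405) ≈ 61.87°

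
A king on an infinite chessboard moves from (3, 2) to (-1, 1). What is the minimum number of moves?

max(|x_i - y_i|) = max(|3 - (-1)|, |2 - 1|) = max(4, 1) = 4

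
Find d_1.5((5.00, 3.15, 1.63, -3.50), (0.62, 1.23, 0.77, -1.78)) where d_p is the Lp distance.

(Σ|x_i - y_i|^1.5)^(1/1.5) = (|5 - 0.62|^1.5 + |3.15 - 1.23|^1.5 + |1.63 - 0.77|^1.5 + |-3.5 - (-1.78)|^1.5)^(1/1.5)
= (4.38^1.5 + 1.92^1.5 + 0.86^1.5 + 1.72^1.5)^(1/1.5) ≈ (9.1667 + 2.6604 + 0.7975 + 2.2558)^(1/1.5) = (14.8804)^(1/1.5) ≈ 6.0498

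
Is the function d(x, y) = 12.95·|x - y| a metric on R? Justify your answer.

Yes. Since |x - y| is a metric on R and 12.95 > 0, the positive scalar multiple 12.95·|x - y| is also a metric: scaling by a positive constant preserves non-negativity, identity (d=0 ⟺ |x-y|=0 ⟺ x=y), symmetry, and the triangle inequality.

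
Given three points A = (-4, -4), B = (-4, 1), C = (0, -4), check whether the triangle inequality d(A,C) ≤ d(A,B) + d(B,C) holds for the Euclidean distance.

d(A,B) = √(0² + 5²) = √25 = 5, d(B,C) = √(4² + 5²) = √41 ≈ 6.4031, d(A,C) = √(4² + 0²) = √16 = 4.
d(A,C) = 4 ≤ 5 + 6.4031 = 11.4031. Triangle inequality is satisfied.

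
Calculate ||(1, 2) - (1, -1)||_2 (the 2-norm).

(Σ|x_i - y_i|^2)^(1/2) = (|1 - 1|^2 + |2 - (-1)|^2)^(1/2)
= (0^2 + 3^2)^(1/2) = (0 + 9)^(1/2) = (9)^(1/2) = 3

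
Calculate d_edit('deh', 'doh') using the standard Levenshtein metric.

Let D[i][j] be the edit distance between the first i characters of 'deh' and the first j characters of 'doh', with D[i][0] = i, D[0][j] = j, and D[i][j] = D[i-1][j-1] if the characters match, else 1 + min(D[i-1][j], D[i][j-1], D[i-1][j-1]). Filling the table (rows: prefixes of 'deh', columns: prefixes of 'doh'):
     ε  d  o  h
  ε  0  1  2  3
  d  1  0  1  2
  e  2  1  1  2
  h  3  2  2  1
The bottom-right entry gives D[3][3] = 1, so no sequence of fewer than 1 edit works. Backtracking through the table gives one optimal edit sequence (1 edit):
  deh → doh (sub e→o @2)
Edit distance = 1.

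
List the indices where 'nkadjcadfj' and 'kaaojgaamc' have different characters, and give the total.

Differing positions: 1, 2, 4, 6, 8, 9, 10. Hamming distance = 7.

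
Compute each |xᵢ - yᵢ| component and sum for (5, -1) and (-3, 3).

Σ|x_i - y_i| = |5 - (-3)| + |-1 - 3| = 8 + 4 = 12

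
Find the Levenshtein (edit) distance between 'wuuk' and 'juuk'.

Let D[i][j] be the edit distance between the first i characters of 'wuuk' and the first j characters of 'juuk', with D[i][0] = i, D[0][j] = j, and D[i][j] = D[i-1][j-1] if the characters match, else 1 + min(D[i-1][j], D[i][j-1], D[i-1][j-1]). Filling the table (rows: prefixes of 'wuuk', columns: prefixes of 'juuk'):
     ε  j  u  u  k
  ε  0  1  2  3  4
  w  1  1  2  3  4
  u  2  2  1  2  3
  u  3  3  2  1  2
  k  4  4  3  2  1
The bottom-right entry gives D[4][4] = 1, so no sequence of fewer than 1 edit works. Backtracking through the table gives one optimal edit sequence (1 edit):
  wuuk → juuk (sub w→j @1)
Edit distance = 1.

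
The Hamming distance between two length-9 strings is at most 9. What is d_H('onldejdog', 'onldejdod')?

Differing positions: 9. Hamming distance = 1. The maximum possible Hamming distance for length-9 strings is 9, so d_H/9 = 1/9 ≈ 0.1111.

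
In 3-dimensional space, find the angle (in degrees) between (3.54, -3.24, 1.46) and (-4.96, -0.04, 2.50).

With u = (3.54, -3.24, 1.46), v = (-4.96, -0.04, 2.50):
u·v = 3.54·(-4.96) + (-3.24)·(-0.04) + 1.46·2.5 = (-17.5584) + 0.1296 + 3.65 = -13.7788.
|u| = √(3.54² + (-3.24)² + 1.46²) = √(12.5316 + 10.4976 + 2.1316) = √25.1608, |v| = √((-4.96)² + (-0.04)² + 2.5²) = √(24.6016 + 0.0016 + 6.25) = √30.8532.
cos θ = (u·v)/(|u||v|) = -13.7788/(√25.1608·√30.8532) ≈ -0.494537
θ = arccos(-0.494537) ≈ 119.64°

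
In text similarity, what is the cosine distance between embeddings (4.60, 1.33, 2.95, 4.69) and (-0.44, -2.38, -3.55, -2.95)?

With u = (4.60, 1.33, 2.95, 4.69), v = (-0.44, -2.38, -3.55, -2.95):
u·v = 4.6·(-0.44) + 1.33·(-2.38) + 2.95·(-3.55) + 4.69·(-2.95) = (-2.024) + (-3.1654) + (-10.4725) + (-13.8355) = -29.4974.
|u| = √(4.6² + 1.33² + 2.95² + 4.69²) = √(21.16 + 1.7689 + 8.7025 + 21.9961) = √53.6275, |v| = √((-0.44)² + (-2.38)² + (-3.55)² + (-2.95)²) = √(0.1936 + 5.6644 + 12.6025 + 8.7025) = √27.163.
cos θ = (u·v)/(|u||v|) = -29.4974/(√53.6275·√27.163) ≈ -0.7729
Cosine distance = 1 - cos θ ≈ 1 - (-0.7729) = 1.7729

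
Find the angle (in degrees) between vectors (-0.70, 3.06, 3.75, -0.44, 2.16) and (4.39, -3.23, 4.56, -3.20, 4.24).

With u = (-0.70, 3.06, 3.75, -0.44, 2.16), v = (4.39, -3.23, 4.56, -3.20, 4.24):
u·v = (-0.7)·4.39 + 3.06·(-3.23) + 3.75·4.56 + (-0.44)·(-3.2) + 2.16·4.24 = (-3.073) + (-9.8838) + 17.1 + 1.408 + 9.1584 = 14.7096.
|u| = √((-0.7)² + 3.06² + 3.75² + (-0.44)² + 2.16²) = √(0.49 + 9.3636 + 14.0625 + 0.1936 + 4.6656) = √28.7753, |v| = √(4.39² + (-3.23)² + 4.56² + (-3.2)² + 4.24²) = √(19.2721 + 10.4329 + 20.7936 + 10.24 + 17.9776) = √78.7162.
cos θ = (u·v)/(|u||v|) = 14.7096/(√28.7753·√78.7162) ≈ 0.309071
θ = arccos(0.309071) ≈ 72°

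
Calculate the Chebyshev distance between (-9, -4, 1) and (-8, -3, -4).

max(|x_i - y_i|) = max(|-9 - (-8)|, |-4 - (-3)|, |1 - (-4)|) = max(1, 1, 5) = 5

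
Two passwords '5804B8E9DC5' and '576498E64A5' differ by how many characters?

Differing positions: 2, 3, 5, 8, 9, 10. Hamming distance = 6.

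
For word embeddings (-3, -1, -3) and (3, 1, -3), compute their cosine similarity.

With u = (-3, -1, -3), v = (3, 1, -3):
u·v = (-3)·3 + (-1)·1 + (-3)·(-3) = (-9) + (-1) + 9 = -1.
|u| = √((-3)² + (-1)² + (-3)²) = √19, |v| = √(3² + 1² + (-3)²) = √19, so |u||v| = √(19·19) = √361 = 19.
cos θ = (u·v)/(|u||v|) = -1/19 ≈ -0.0526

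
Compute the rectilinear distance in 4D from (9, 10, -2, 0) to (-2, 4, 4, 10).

Σ|x_i - y_i| = |9 - (-2)| + |10 - 4| + |-2 - 4| + |0 - 10| = 11 + 6 + 6 + 10 = 33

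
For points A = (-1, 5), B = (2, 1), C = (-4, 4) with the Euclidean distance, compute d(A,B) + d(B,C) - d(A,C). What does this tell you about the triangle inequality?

d(A,B) = √(3² + 4²) = √25 = 5, d(B,C) = √(6² + 3²) = √45 ≈ 6.7082, d(A,C) = √(3² + 1²) = √10 ≈ 3.1623.
d(A,B) + d(B,C) - d(A,C) = 5 + 6.7082 - 3.1623 = 11.7082 - 3.1623 = 8.5459 (to 4 decimal places). This is ≥ 0, so the triangle inequality holds for these points.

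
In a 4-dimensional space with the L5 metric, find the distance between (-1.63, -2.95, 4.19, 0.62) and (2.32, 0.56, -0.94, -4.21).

(Σ|x_i - y_i|^5)^(1/5) = (|-1.63 - 2.32|^5 + |-2.95 - 0.56|^5 + |4.19 - (-0.94)|^5 + |0.62 - (-4.21)|^5)^(1/5)
= (3.95^5 + 3.51^5 + 5.13^5 + 4.83^5)^(1/5) ≈ (961.5801 + 532.7649 + 3552.9314 + 2628.6675)^(1/5) = (7675.9439)^(1/5) ≈ 5.9845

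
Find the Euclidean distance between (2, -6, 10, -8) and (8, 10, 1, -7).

√(Σ(x_i - y_i)²) = √((2 - 8)² + (-6 - 10)² + (10 - 1)² + (-8 - (-7))²)
= √((-6)² + (-16)² + 9² + (-1)²) = √(36 + 256 + 81 + 1) = √374 ≈ 19.3391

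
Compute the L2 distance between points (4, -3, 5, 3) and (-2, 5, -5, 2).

(Σ|x_i - y_i|^2)^(1/2) = (|4 - (-2)|^2 + |-3 - 5|^2 + |5 - (-5)|^2 + |3 - 2|^2)^(1/2)
= (6^2 + 8^2 + 10^2 + 1^2)^(1/2) = (36 + 64 + 100 + 1)^(1/2) = (201)^(1/2) ≈ 14.1774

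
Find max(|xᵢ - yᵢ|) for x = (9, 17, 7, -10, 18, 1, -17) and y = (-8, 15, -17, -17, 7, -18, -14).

max(|x_i - y_i|) = max(|9 - (-8)|, |17 - 15|, |7 - (-17)|, |-10 - (-17)|, |18 - 7|, |1 - (-18)|, |-17 - (-14)|) = max(17, 2, 24, 7, 11, 19, 3) = 24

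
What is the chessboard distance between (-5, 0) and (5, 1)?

max(|x_i - y_i|) = max(|-5 - 5|, |0 - 1|) = max(10, 1) = 10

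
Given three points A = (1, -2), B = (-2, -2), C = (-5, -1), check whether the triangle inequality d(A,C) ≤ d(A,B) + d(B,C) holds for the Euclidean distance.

d(A,B) = √(3² + 0²) = √9 = 3, d(B,C) = √(3² + 1²) = √10 ≈ 3.1623, d(A,C) = √(6² + 1²) = √37 ≈ 6.0828.
d(A,C) ≈ 6.0828 ≤ 3 + 3.1623 = 6.1623. Triangle inequality is satisfied.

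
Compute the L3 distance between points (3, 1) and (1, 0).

(Σ|x_i - y_i|^3)^(1/3) = (|3 - 1|^3 + |1 - 0|^3)^(1/3)
= (2^3 + 1^3)^(1/3) = (8 + 1)^(1/3) = (9)^(1/3) ≈ 2.0801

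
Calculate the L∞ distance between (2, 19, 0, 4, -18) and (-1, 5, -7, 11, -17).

max(|x_i - y_i|) = max(|2 - (-1)|, |19 - 5|, |0 - (-7)|, |4 - 11|, |-18 - (-17)|) = max(3, 14, 7, 7, 1) = 14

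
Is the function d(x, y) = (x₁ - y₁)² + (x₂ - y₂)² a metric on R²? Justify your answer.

No. The squared Euclidean distance fails the triangle inequality. Counterexample: x = (0, 0), y = (1, 3), z = (2, 6). d(x,z) = 2² + 6² = 40, but d(x,y) + d(y,z) = (1² + 3²) + (1² + 3²) = 10 + 10 = 20. Since 40 > 20, the triangle inequality is violated. (Note: √d, the ordinary Euclidean distance, IS a metric.)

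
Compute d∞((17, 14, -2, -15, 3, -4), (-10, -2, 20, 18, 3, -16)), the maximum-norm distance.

max(|x_i - y_i|) = max(|17 - (-10)|, |14 - (-2)|, |-2 - 20|, |-15 - 18|, |3 - 3|, |-4 - (-16)|) = max(27, 16, 22, 33, 0, 12) = 33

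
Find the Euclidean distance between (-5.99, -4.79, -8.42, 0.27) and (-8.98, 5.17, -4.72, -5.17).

√(Σ(x_i - y_i)²) = √((-5.99 - (-8.98))² + (-4.79 - 5.17)² + (-8.42 - (-4.72))² + (0.27 - (-5.17))²)
= √(2.99² + (-9.96)² + (-3.7)² + 5.44²) = √(8.9401 + 99.2016 + 13.69 + 29.5936) = √151.4253 ≈ 12.3055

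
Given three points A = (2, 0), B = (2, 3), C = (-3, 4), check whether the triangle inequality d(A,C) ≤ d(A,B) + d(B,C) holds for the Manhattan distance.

d(A,B) = 0 + 3 = 3, d(B,C) = 5 + 1 = 6, d(A,C) = 5 + 4 = 9.
d(A,C) = 9 ≤ 3 + 6 = 9. Triangle inequality is satisfied.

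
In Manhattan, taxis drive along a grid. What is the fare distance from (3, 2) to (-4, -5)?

Σ|x_i - y_i| = |3 - (-4)| + |2 - (-5)| = 7 + 7 = 14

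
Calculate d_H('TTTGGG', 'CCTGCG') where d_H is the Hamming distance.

Differing positions: 1, 2, 5. Hamming distance = 3.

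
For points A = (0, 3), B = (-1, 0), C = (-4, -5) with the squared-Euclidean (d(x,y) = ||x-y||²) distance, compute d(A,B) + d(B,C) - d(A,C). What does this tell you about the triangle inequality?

d(A,B) = 1² + 3² = 10, d(B,C) = 3² + 5² = 34, d(A,C) = 4² + 8² = 80.
d(A,B) + d(B,C) - d(A,C) = 10 + 34 - 80 = 44 - 80 = -36. This is < 0, so the triangle inequality FAILS for these points (squared-Euclidean is not a metric).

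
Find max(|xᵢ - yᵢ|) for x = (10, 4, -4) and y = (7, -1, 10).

max(|x_i - y_i|) = max(|10 - 7|, |4 - (-1)|, |-4 - 10|) = max(3, 5, 14) = 14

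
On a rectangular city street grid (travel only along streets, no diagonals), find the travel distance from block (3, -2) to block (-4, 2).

Σ|x_i - y_i| = |3 - (-4)| + |-2 - 2| = 7 + 4 = 11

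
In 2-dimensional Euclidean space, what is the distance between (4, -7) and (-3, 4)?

√(Σ(x_i - y_i)²) = √((4 - (-3))² + (-7 - 4)²)
= √(7² + (-11)²) = √(49 + 121) = √170 ≈ 13.0384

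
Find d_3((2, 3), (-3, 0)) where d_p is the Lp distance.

(Σ|x_i - y_i|^3)^(1/3) = (|2 - (-3)|^3 + |3 - 0|^3)^(1/3)
= (5^3 + 3^3)^(1/3) = (125 + 27)^(1/3) = (152)^(1/3) ≈ 5.3368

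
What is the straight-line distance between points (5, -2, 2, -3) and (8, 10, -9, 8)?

√(Σ(x_i - y_i)²) = √((5 - 8)² + (-2 - 10)² + (2 - (-9))² + (-3 - 8)²)
= √((-3)² + (-12)² + 11² + (-11)²) = √(9 + 144 + 121 + 121) = √395 ≈ 19.8746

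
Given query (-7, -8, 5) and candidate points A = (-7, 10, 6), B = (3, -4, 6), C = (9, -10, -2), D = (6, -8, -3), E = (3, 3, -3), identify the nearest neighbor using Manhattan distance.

Distances: d(A) = 19, d(B) = 15, d(C) = 25, d(D) = 21, d(E) = 29. Nearest: B = (3, -4, 6) with distance 15.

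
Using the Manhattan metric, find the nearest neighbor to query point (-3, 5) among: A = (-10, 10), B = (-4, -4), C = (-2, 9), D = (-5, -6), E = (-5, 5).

Distances: d(A) = 12, d(B) = 10, d(C) = 5, d(D) = 13, d(E) = 2. Nearest: E = (-5, 5) with distance 2.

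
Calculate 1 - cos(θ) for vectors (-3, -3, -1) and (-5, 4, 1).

With u = (-3, -3, -1), v = (-5, 4, 1):
u·v = (-3)·(-5) + (-3)·4 + (-1)·1 = 15 + (-12) + (-1) = 2.
|u| = √((-3)² + (-3)² + (-1)²) = √19, |v| = √((-5)² + 4² + 1²) = √42, so |u||v| = √(19·42) = √798.
cos θ = (u·v)/(|u||v|) = 2/√798 ≈ 0.0708
Cosine distance = 1 - cos θ ≈ 1 - 0.0708 = 0.9292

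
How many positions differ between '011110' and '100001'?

Differing positions: 1, 2, 3, 4, 5, 6. Hamming distance = 6.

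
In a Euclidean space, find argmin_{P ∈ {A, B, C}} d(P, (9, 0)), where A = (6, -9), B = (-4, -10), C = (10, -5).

Distances: d(A) ≈ 9.4868, d(B) ≈ 16.4012, d(C) ≈ 5.099. Nearest: C = (10, -5) with distance 5.099.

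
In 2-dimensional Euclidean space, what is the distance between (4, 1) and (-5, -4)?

√(Σ(x_i - y_i)²) = √((4 - (-5))² + (1 - (-4))²)
= √(9² + 5²) = √(81 + 25) = √106 ≈ 10.2956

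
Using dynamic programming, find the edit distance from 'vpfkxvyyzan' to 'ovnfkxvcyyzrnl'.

Let D[i][j] be the edit distance between the first i characters of 'vpfkxvyyzan' and the first j characters of 'ovnfkxvcyyzrnl', with D[i][0] = i, D[0][j] = j, and D[i][j] = D[i-1][j-1] if the characters match, else 1 + min(D[i-1][j], D[i][j-1], D[i-1][j-1]). Filling the table (rows: prefixes of 'vpfkxvyyzan', columns: prefixes of 'ovnfkxvcyyzrnl'):
     ε  o  v  n  f  k  x  v  c  y  y  z  r  n  l
  ε  0  1  2  3  4  5  6  7  8  9 10 11 12 13 14
  v  1  1  1  2  3  4  5  6  7  8  9 10 11 12 13
  p  2  2  2  2  3  4  5  6  7  8  9 10 11 12 13
  f  3  3  3  3  2  3  4  5  6  7  8  9 10 11 12
  k  4  4  4  4  3  2  3  4  5  6  7  8  9 10 11
  x  5  5  5  5  4  3  2  3  4  5  6  7  8  9 10
  v  6  6  5  6  5  4  3  2  3  4  5  6  7  8  9
  y  7  7  6  6  6  5  4  3  3  3  4  5  6  7  8
  y  8  8  7  7  7  6  5  4  4  3  3  4  5  6  7
  z  9  9  8  8  8  7  6  5  5  4  4  3  4  5  6
  a 10 10  9  9  9  8  7  6  6  5  5  4  4  5  6
  n 11 11 10  9 10  9  8  7  7  6  6  5  5  4  5
The bottom-right entry gives D[11][14] = 5, so no sequence of fewer than 5 edits works. Backtracking through the table gives one optimal edit sequence (5 edits):
  vpfkxvyyzan → ovpfkxvyyzan (ins o @1)
  ovpfkxvyyzan → ovnfkxvyyzan (sub p→n @3)
  ovnfkxvyyzan → ovnfkxvcyyzan (ins c @8)
  ovnfkxvcyyzan → ovnfkxvcyyzrn (sub a→r @12)
  ovnfkxvcyyzrn → ovnfkxvcyyzrnl (ins l @14)
Edit distance = 5.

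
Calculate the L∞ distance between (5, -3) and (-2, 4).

max(|x_i - y_i|) = max(|5 - (-2)|, |-3 - 4|) = max(7, 7) = 7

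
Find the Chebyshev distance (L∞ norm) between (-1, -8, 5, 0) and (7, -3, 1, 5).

max(|x_i - y_i|) = max(|-1 - 7|, |-8 - (-3)|, |5 - 1|, |0 - 5|) = max(8, 5, 4, 5) = 8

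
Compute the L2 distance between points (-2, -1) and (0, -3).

(Σ|x_i - y_i|^2)^(1/2) = (|-2 - 0|^2 + |-1 - (-3)|^2)^(1/2)
= (2^2 + 2^2)^(1/2) = (4 + 4)^(1/2) = (8)^(1/2) ≈ 2.8284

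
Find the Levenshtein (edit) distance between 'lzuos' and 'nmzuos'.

Let D[i][j] be the edit distance between the first i characters of 'lzuos' and the first j characters of 'nmzuos', with D[i][0] = i, D[0][j] = j, and D[i][j] = D[i-1][j-1] if the characters match, else 1 + min(D[i-1][j], D[i][j-1], D[i-1][j-1]). Filling the table (rows: prefixes of 'lzuos', columns: prefixes of 'nmzuos'):
     ε  n  m  z  u  o  s
  ε  0  1  2  3  4  5  6
  l  1  1  2  3  4  5  6
  z  2  2  2  2  3  4  5
  u  3  3  3  3  2  3  4
  o  4  4  4  4  3  2  3
  s  5  5  5  5  4  3  2
The bottom-right entry gives D[5][6] = 2, so no sequence of fewer than 2 edits works. Backtracking through the table gives one optimal edit sequence (2 edits):
  lzuos → nlzuos (ins n @1)
  nlzuos → nmzuos (sub l→m @2)
Edit distance = 2.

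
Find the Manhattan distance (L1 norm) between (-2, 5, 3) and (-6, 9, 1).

Σ|x_i - y_i| = |-2 - (-6)| + |5 - 9| + |3 - 1| = 4 + 4 + 2 = 10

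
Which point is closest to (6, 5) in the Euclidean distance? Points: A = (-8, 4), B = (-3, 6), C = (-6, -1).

Distances: d(A) ≈ 14.0357, d(B) ≈ 9.0554, d(C) ≈ 13.4164. Nearest: B = (-3, 6) with distance 9.0554.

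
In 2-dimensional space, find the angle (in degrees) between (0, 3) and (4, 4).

With u = (0, 3), v = (4, 4):
u·v = 0·4 + 3·4 = 0 + 12 = 12.
|u| = √(0² + 3²) = √9, |v| = √(4² + 4²) = √32, so |u||v| = √(9·32) = √288.
cos θ = (u·v)/(|u||v|) = 12/√288 ≈ 0.707107
θ = arccos(0.707107) ≈ 45°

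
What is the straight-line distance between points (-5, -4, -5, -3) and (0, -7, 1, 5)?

√(Σ(x_i - y_i)²) = √((-5 - 0)² + (-4 - (-7))² + (-5 - 1)² + (-3 - 5)²)
= √((-5)² + 3² + (-6)² + (-8)²) = √(25 + 9 + 36 + 64) = √134 ≈ 11.5758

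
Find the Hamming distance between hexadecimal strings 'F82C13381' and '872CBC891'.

Differing positions: 1, 2, 5, 6, 7, 8. Hamming distance = 6.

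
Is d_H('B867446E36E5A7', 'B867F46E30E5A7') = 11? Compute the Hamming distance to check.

Differing positions: 5, 10. Hamming distance = 2, so the claim that d_H = 11 is false.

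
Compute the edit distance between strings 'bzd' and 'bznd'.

Let D[i][j] be the edit distance between the first i characters of 'bzd' and the first j characters of 'bznd', with D[i][0] = i, D[0][j] = j, and D[i][j] = D[i-1][j-1] if the characters match, else 1 + min(D[i-1][j], D[i][j-1], D[i-1][j-1]). Filling the table (rows: prefixes of 'bzd', columns: prefixes of 'bznd'):
     ε  b  z  n  d
  ε  0  1  2  3  4
  b  1  0  1  2  3
  z  2  1  0  1  2
  d  3  2  1  1  1
The bottom-right entry gives D[3][4] = 1, so no sequence of fewer than 1 edit works. Backtracking through the table gives one optimal edit sequence (1 edit):
  bzd → bznd (ins n @3)
Edit distance = 1.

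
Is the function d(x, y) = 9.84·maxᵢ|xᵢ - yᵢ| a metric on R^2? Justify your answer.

Yes. The L∞ (Chebyshev) norm induces a metric on R^2, and multiplying a metric by a positive constant 9.84 > 0 preserves all four axioms: non-negativity (9.84·||x-y|| ≥ 0), identity (9.84·||x-y|| = 0 ⟺ ||x-y|| = 0 ⟺ x = y), symmetry (||x-y|| = ||y-x||), and the triangle inequality (9.84·||x-z|| ≤ 9.84·||x-y|| + 9.84·||y-z||). So d is a metric.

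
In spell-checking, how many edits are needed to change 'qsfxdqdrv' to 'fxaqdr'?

Let D[i][j] be the edit distance between the first i characters of 'qsfxdqdrv' and the first j characters of 'fxaqdr', with D[i][0] = i, D[0][j] = j, and D[i][j] = D[i-1][j-1] if the characters match, else 1 + min(D[i-1][j], D[i][j-1], D[i-1][j-1]). Filling the table (rows: prefixes of 'qsfxdqdrv', columns: prefixes of 'fxaqdr'):
     ε  f  x  a  q  d  r
  ε  0  1  2  3  4  5  6
  q  1  1  2  3  3  4  5
  s  2  2  2  3  4  4  5
  f  3  2  3  3  4  5  5
  x  4  3  2  3  4  5  6
  d  5  4  3  3  4  4  5
  q  6  5  4  4  3  4  5
  d  7  6  5  5  4  3  4
  r  8  7  6  6  5  4  3
  v  9  8  7  7  6  5  4
The bottom-right entry gives D[9][6] = 4, so no sequence of fewer than 4 edits works. Backtracking through the table gives one optimal edit sequence (4 edits):
  qsfxdqdrv → sfxdqdrv (del q @1)
  sfxdqdrv → fxdqdrv (del s @1)
  fxdqdrv → fxaqdrv (sub d→a @3)
  fxaqdrv → fxaqdr (del v @7)
Edit distance = 4.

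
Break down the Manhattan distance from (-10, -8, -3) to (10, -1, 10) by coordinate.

Σ|x_i - y_i| = |-10 - 10| + |-8 - (-1)| + |-3 - 10| = 20 + 7 + 13 = 40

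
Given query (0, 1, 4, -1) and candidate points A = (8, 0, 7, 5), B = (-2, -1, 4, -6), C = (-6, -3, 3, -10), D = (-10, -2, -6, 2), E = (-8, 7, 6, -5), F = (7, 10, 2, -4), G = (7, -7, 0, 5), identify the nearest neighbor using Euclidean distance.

Distances: d(A) ≈ 10.4881, d(B) ≈ 5.7446, d(C) ≈ 11.5758, d(D) ≈ 14.7648, d(E) ≈ 10.9545, d(F) ≈ 11.9583, d(G) ≈ 12.8452. Nearest: B = (-2, -1, 4, -6) with distance 5.7446.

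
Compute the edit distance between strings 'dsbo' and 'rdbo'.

Let D[i][j] be the edit distance between the first i characters of 'dsbo' and the first j characters of 'rdbo', with D[i][0] = i, D[0][j] = j, and D[i][j] = D[i-1][j-1] if the characters match, else 1 + min(D[i-1][j], D[i][j-1], D[i-1][j-1]). Filling the table (rows: prefixes of 'dsbo', columns: prefixes of 'rdbo'):
     ε  r  d  b  o
  ε  0  1  2  3  4
  d  1  1  1  2  3
  s  2  2  2  2  3
  b  3  3  3  2  3
  o  4  4  4  3  2
The bottom-right entry gives D[4][4] = 2, so no sequence of fewer than 2 edits works. Backtracking through the table gives one optimal edit sequence (2 edits):
  dsbo → rsbo (sub d→r @1)
  rsbo → rdbo (sub s→d @2)
Edit distance = 2.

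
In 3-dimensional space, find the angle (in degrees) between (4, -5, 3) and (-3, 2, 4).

With u = (4, -5, 3), v = (-3, 2, 4):
u·v = 4·(-3) + (-5)·2 + 3·4 = (-12) + (-10) + 12 = -10.
|u| = √(4² + (-5)² + 3²) = √50, |v| = √((-3)² + 2² + 4²) = √29, so |u||v| = √(50·29) = √1450.
cos θ = (u·v)/(|u||v|) = -10/√1450 ≈ -0.262613
θ = arccos(-0.262613) ≈ 105.23°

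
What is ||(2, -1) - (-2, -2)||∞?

max(|x_i - y_i|) = max(|2 - (-2)|, |-1 - (-2)|) = max(4, 1) = 4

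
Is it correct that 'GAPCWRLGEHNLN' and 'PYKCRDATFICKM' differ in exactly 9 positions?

Differing positions: 1, 2, 3, 5, 6, 7, 8, 9, 10, 11, 12, 13. Hamming distance = 12, so the claim that d_H = 9 is false.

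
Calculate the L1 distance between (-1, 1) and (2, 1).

Σ|x_i - y_i| = |-1 - 2| + |1 - 1| = 3 + 0 = 3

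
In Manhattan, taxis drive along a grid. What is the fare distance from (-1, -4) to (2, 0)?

Σ|x_i - y_i| = |-1 - 2| + |-4 - 0| = 3 + 4 = 7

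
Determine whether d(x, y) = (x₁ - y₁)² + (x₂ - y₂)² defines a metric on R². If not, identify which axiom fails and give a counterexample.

No. The squared Euclidean distance fails the triangle inequality. Counterexample: x = (0, 0), y = (5, 2), z = (10, 4). d(x,z) = 10² + 4² = 116, but d(x,y) + d(y,z) = (5² + 2²) + (5² + 2²) = 29 + 29 = 58. Since 116 > 58, the triangle inequality is violated. (Note: √d, the ordinary Euclidean distance, IS a metric.)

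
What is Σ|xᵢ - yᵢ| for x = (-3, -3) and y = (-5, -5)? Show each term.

Σ|x_i - y_i| = |-3 - (-5)| + |-3 - (-5)| = 2 + 2 = 4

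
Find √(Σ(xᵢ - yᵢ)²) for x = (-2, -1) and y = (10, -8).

√(Σ(x_i - y_i)²) = √((-2 - 10)² + (-1 - (-8))²)
= √((-12)² + 7²) = √(144 + 49) = √193 ≈ 13.8924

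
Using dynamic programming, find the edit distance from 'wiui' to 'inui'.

Let D[i][j] be the edit distance between the first i characters of 'wiui' and the first j characters of 'inui', with D[i][0] = i, D[0][j] = j, and D[i][j] = D[i-1][j-1] if the characters match, else 1 + min(D[i-1][j], D[i][j-1], D[i-1][j-1]). Filling the table (rows: prefixes of 'wiui', columns: prefixes of 'inui'):
     ε  i  n  u  i
  ε  0  1  2  3  4
  w  1  1  2  3  4
  i  2  1  2  3  3
  u  3  2  2  2  3
  i  4  3  3  3  2
The bottom-right entry gives D[4][4] = 2, so no sequence of fewer than 2 edits works. Backtracking through the table gives one optimal edit sequence (2 edits):
  wiui → iiui (sub w→i @1)
  iiui → inui (sub i→n @2)
Edit distance = 2.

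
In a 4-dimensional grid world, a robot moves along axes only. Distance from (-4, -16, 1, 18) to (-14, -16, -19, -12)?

Σ|x_i - y_i| = |-4 - (-14)| + |-16 - (-16)| + |1 - (-19)| + |18 - (-12)| = 10 + 0 + 20 + 30 = 60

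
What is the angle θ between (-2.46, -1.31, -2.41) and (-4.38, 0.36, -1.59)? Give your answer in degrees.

With u = (-2.46, -1.31, -2.41), v = (-4.38, 0.36, -1.59):
u·v = (-2.46)·(-4.38) + (-1.31)·0.36 + (-2.41)·(-1.59) = 10.7748 + (-0.4716) + 3.8319 = 14.1351.
|u| = √((-2.46)² + (-1.31)² + (-2.41)²) = √(6.0516 + 1.7161 + 5.8081) = √13.5758, |v| = √((-4.38)² + 0.36² + (-1.59)²) = √(19.1844 + 0.1296 + 2.5281) = √21.8421.
cos θ = (u·v)/(|u||v|) = 14.1351/(√13.5758·√21.8421) ≈ 0.82086
θ = arccos(0.82086) ≈ 34.83°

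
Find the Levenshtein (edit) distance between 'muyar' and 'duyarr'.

Let D[i][j] be the edit distance between the first i characters of 'muyar' and the first j characters of 'duyarr', with D[i][0] = i, D[0][j] = j, and D[i][j] = D[i-1][j-1] if the characters match, else 1 + min(D[i-1][j], D[i][j-1], D[i-1][j-1]). Filling the table (rows: prefixes of 'muyar', columns: prefixes of 'duyarr'):
     ε  d  u  y  a  r  r
  ε  0  1  2  3  4  5  6
  m  1  1  2  3  4  5  6
  u  2  2  1  2  3  4  5
  y  3  3  2  1  2  3  4
  a  4  4  3  2  1  2  3
  r  5  5  4  3  2  1  2
The bottom-right entry gives D[5][6] = 2, so no sequence of fewer than 2 edits works. Backtracking through the table gives one optimal edit sequence (2 edits):
  muyar → duyar (sub m→d @1)
  duyar → duyarr (ins r @5)
Edit distance = 2.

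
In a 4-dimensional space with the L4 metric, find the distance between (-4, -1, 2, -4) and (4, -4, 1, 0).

(Σ|x_i - y_i|^4)^(1/4) = (|-4 - 4|^4 + |-1 - (-4)|^4 + |2 - 1|^4 + |-4 - 0|^4)^(1/4)
= (8^4 + 3^4 + 1^4 + 4^4)^(1/4) = (4096 + 81 + 1 + 256)^(1/4) = (4434)^(1/4) ≈ 8.1602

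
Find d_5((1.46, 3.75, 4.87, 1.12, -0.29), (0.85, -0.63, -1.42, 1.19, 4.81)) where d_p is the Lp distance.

(Σ|x_i - y_i|^5)^(1/5) = (|1.46 - 0.85|^5 + |3.75 - (-0.63)|^5 + |4.87 - (-1.42)|^5 + |1.12 - 1.19|^5 + |-0.29 - 4.81|^5)^(1/5)
= (0.61^5 + 4.38^5 + 6.29^5 + 0.07^5 + 5.1^5)^(1/5) ≈ (0.0845 + 1612.0205 + 9845.8503 + 0 + 3450.2525)^(1/5) = (14908.2078)^(1/5) ≈ 6.8342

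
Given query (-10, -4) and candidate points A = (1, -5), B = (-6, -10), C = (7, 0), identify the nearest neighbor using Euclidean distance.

Distances: d(A) ≈ 11.0454, d(B) ≈ 7.2111, d(C) ≈ 17.4642. Nearest: B = (-6, -10) with distance 7.2111.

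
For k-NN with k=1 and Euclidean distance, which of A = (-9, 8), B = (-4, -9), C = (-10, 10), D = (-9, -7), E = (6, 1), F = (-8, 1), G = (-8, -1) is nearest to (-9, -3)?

Distances: d(A) = 11, d(B) ≈ 7.8102, d(C) ≈ 13.0384, d(D) = 4, d(E) ≈ 15.5242, d(F) ≈ 4.1231, d(G) ≈ 2.2361. Nearest: G = (-8, -1) with distance 2.2361.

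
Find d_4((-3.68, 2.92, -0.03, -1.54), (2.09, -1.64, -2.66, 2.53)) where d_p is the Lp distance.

(Σ|x_i - y_i|^4)^(1/4) = (|-3.68 - 2.09|^4 + |2.92 - (-1.64)|^4 + |-0.03 - (-2.66)|^4 + |-1.54 - 2.53|^4)^(1/4)
= (5.77^4 + 4.56^4 + 2.63^4 + 4.07^4)^(1/4) ≈ (1108.4172 + 432.3738 + 47.8435 + 274.3959)^(1/4) = (1863.0304)^(1/4) ≈ 6.5698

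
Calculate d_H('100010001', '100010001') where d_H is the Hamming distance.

Differing positions: none. Hamming distance = 0.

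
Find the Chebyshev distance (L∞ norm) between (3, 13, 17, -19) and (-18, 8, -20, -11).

max(|x_i - y_i|) = max(|3 - (-18)|, |13 - 8|, |17 - (-20)|, |-19 - (-11)|) = max(21, 5, 37, 8) = 37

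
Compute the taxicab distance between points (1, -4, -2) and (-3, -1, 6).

Σ|x_i - y_i| = |1 - (-3)| + |-4 - (-1)| + |-2 - 6| = 4 + 3 + 8 = 15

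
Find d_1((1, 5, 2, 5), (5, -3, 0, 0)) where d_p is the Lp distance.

Σ|x_i - y_i| = |1 - 5| + |5 - (-3)| + |2 - 0| + |5 - 0| = 4 + 8 + 2 + 5 = 19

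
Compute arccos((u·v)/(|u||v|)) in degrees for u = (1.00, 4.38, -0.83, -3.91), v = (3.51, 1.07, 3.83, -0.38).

With u = (1.00, 4.38, -0.83, -3.91), v = (3.51, 1.07, 3.83, -0.38):
u·v = 1·3.51 + 4.38·1.07 + (-0.83)·3.83 + (-3.91)·(-0.38) = 3.51 + 4.6866 + (-3.1789) + 1.4858 = 6.5035.
|u| = √(1² + 4.38² + (-0.83)² + (-3.91)²) = √(1 + 19.1844 + 0.6889 + 15.2881) = √36.1614, |v| = √(3.51² + 1.07² + 3.83² + (-0.38)²) = √(12.3201 + 1.1449 + 14.6689 + 0.1444) = √28.2783.
cos θ = (u·v)/(|u||v|) = 6.5035/(√36.1614·√28.2783) ≈ 0.203375
θ = arccos(0.203375) ≈ 78.27°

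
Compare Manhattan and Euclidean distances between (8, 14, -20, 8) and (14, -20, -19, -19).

L1 = |8 - 14| + |14 - (-20)| + |-20 - (-19)| + |8 - (-19)| = 6 + 34 + 1 + 27 = 68
L2 = √(6² + 34² + 1² + 27²) = √1922 ≈ 43.8406
L1 ≥ L2 always (equality iff movement is along one axis); L1 > L2 here.
Ratio L1/L2 = 68/√1922 ≈ 1.5511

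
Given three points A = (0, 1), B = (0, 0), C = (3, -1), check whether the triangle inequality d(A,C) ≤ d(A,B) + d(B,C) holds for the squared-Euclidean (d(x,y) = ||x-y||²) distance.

d(A,B) = 0² + 1² = 1, d(B,C) = 3² + 1² = 10, d(A,C) = 3² + 2² = 13.
d(A,C) = 13 > 1 + 10 = 11. Triangle inequality is VIOLATED. (Squared-Euclidean is not a metric — this is a counterexample.)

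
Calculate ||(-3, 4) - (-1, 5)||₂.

√(Σ(x_i - y_i)²) = √((-3 - (-1))² + (4 - 5)²)
= √((-2)² + (-1)²) = √(4 + 1) = √5 ≈ 2.2361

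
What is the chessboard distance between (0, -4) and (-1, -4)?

max(|x_i - y_i|) = max(|0 - (-1)|, |-4 - (-4)|) = max(1, 0) = 1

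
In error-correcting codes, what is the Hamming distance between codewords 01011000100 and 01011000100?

Differing positions: none. Hamming distance = 0.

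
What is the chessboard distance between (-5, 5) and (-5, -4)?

max(|x_i - y_i|) = max(|-5 - (-5)|, |5 - (-4)|) = max(0, 9) = 9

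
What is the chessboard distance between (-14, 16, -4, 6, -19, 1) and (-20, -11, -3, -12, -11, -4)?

max(|x_i - y_i|) = max(|-14 - (-20)|, |16 - (-11)|, |-4 - (-3)|, |6 - (-12)|, |-19 - (-11)|, |1 - (-4)|) = max(6, 27, 1, 18, 8, 5) = 27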